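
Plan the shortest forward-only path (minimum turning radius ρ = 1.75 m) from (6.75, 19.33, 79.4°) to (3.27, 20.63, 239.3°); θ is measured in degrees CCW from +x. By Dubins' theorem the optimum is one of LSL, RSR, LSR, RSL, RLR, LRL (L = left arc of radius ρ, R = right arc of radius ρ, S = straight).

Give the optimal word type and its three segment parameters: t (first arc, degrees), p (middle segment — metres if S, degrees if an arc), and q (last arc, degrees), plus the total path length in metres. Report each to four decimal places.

LSL: t = 82.2471°, p = 0.2688 m, q = 77.6529°, L = 5.1527 m

Let ψ = atan2(Δy, Δx) = atan2(1.30, -3.48) = 159.5162° be the start→goal bearing.
Normalize: d = |goal − start| / ρ = 3.714889/1.75 = 2.122794, α = (θ_start − ψ) mod 360° = 279.8838° = 4.884895 rad, β = (θ_goal − ψ) mod 360° = 79.7838° = 1.392491 rad.
Common terms: sin α = -0.985158, cos α = 0.171651, sin β = 0.984146, cos β = 0.177362, cos(α−β) = -0.939094, d² = 4.506253. Work in radians in the unit-radius frame; every candidate has L = ρ·(t + p + q).
LSL: p² = 2 + d² − 2cos(α−β) + 2d(sin α − sin β) = 0.023592; p = √p² = 0.153597; φ = atan2(cos β − cos α, d + sin α − sin β) = 0.037191 rad; t = (φ − α) mod 2π = 1.435482 rad, q = (β − φ) mod 2π = 1.355300 rad → L = 1.75·(1.435482 + 0.153597 + 1.355300) = 1.75·2.944378 = 5.152661 m
RSR: p² = 2 + d² − 2cos(α−β) + 2d(sin β − sin α) = 16.745291; p = √p² = 4.092101; φ = atan2(cos α − cos β, d − sin α + sin β) = -0.001396 rad; t = (α − φ) mod 2π = 4.886290 rad, q = (φ − β) mod 2π = 4.889299 rad → L = 1.75·(4.886290 + 4.092101 + 4.889299) = 1.75·13.867690 = 24.268458 m
LSR: p² = d² − 2 + 2cos(α−β) + 2d(sin α + sin β) = 0.623767; p = √p² = 0.789789; φ = atan2(−cos α − cos β, d + sin α + sin β) − atan2(−2, p) = 1.031668 rad; t = (φ − α) mod 2π = 2.429959 rad, q = (φ − β) mod 2π = 5.922363 rad → L = 1.75·(2.429959 + 0.789789 + 5.922363) = 1.75·9.142111 = 15.998694 m
RSL: p² = d² − 2 + 2cos(α−β) − 2d(sin α + sin β) = 0.632362; p = √p² = 0.795212; φ = atan2(cos α + cos β, d − sin α − sin β) − atan2(2, p) = -1.029477 rad; t = (α − φ) mod 2π = 5.914372 rad, q = (β − φ) mod 2π = 2.421968 rad → L = 1.75·(5.914372 + 0.795212 + 2.421968) = 1.75·9.131552 = 15.980215 m
RLR: c = (6 − d² + 2cos(α−β) + 2d(sin α − sin β))/8 = -1.093161, |c| > 1 → infeasible
LRL: c = (6 − d² + 2cos(α−β) − 2d(sin α − sin β))/8 = 0.997051; p = 2π − arccos c = 6.206368 rad; φ = atan2(cos β − cos α, d + sin α − sin β) = 0.037191 rad; t = (φ − α + p/2) mod 2π = 4.538666 rad, q = (β − α − t + p) mod 2π = 4.458484 rad → L = 1.75·(4.538666 + 6.206368 + 4.458484) = 1.75·15.203518 = 26.606156 m
Shortest: LSL with L = 5.152661 m ≈ 5.1527 m
Convert LSL to answer units (arcs ×180/π): t = 1.435482·180/π = 82.2471°, p = ρ·p = 1.75·0.153597 = 0.2688 m, q = 1.355300·180/π = 77.6529°, L = 5.1527 m.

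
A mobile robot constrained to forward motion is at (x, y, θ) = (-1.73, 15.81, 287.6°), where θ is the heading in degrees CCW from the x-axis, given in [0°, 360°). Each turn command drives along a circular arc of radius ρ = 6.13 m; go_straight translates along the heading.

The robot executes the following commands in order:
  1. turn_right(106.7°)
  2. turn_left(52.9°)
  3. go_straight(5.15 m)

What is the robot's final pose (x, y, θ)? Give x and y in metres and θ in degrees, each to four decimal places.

(-15.3688, 1.1626, 233.8000°)

set_pose: (x, y, θ) = (-1.7300, 15.8100, 287.6000°), ρ = 6.13
turn_right(106.7°): centre at ρ to the right, rotate −106.7° → (-7.4768, 7.8272, 180.9000°)
turn_left(52.9°): centre at ρ to the left, rotate +52.9° → (-12.3272, 5.3184, 233.8000°)
go_straight(5.15): x += 5.15·cos θ, y += 5.15·sin θ → (-15.3688, 1.1626, 233.8000°)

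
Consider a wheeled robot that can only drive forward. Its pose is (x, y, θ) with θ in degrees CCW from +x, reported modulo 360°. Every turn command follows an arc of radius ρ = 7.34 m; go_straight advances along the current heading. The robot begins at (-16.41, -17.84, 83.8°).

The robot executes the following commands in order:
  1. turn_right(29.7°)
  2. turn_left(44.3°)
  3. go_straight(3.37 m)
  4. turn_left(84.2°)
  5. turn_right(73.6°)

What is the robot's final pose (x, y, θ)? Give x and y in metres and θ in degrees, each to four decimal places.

(-29.1027, 5.5843, 109.0000°)

set_pose: (x, y, θ) = (-16.4100, -17.8400, 83.8000°), ρ = 7.34
turn_right(29.7°): centre at ρ to the right, rotate −29.7° → (-15.0586, -14.3287, 54.1000°)
turn_left(44.3°): centre at ρ to the left, rotate +44.3° → (-13.7431, -8.9525, 98.4000°)
go_straight(3.37): x += 3.37·cos θ, y += 3.37·sin θ → (-14.2354, -5.6187, 98.4000°)
turn_left(84.2°): centre at ρ to the left, rotate +84.2° → (-21.8296, 0.6415, 182.6000°)
turn_right(73.6°): centre at ρ to the right, rotate −73.6° → (-29.1027, 5.5843, 109.0000°)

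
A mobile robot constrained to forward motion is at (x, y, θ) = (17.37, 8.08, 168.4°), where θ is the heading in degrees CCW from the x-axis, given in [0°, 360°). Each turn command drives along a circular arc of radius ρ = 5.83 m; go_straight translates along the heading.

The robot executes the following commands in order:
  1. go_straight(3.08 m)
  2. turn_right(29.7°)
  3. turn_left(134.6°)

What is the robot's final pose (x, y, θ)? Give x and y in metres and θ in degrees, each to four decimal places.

set_pose: (x, y, θ) = (17.3700, 8.0800, 168.4000°), ρ = 5.83
go_straight(3.08): x += 3.08·cos θ, y += 3.08·sin θ → (14.3529, 8.6993, 168.4000°)
turn_right(29.7°): centre at ρ to the right, rotate −29.7° → (11.6774, 10.0304, 138.7000°)
turn_left(134.6°): centre at ρ to the left, rotate +134.6° → (2.0092, 5.3149, 273.3000°)

(2.0092, 5.3149, 273.3000°)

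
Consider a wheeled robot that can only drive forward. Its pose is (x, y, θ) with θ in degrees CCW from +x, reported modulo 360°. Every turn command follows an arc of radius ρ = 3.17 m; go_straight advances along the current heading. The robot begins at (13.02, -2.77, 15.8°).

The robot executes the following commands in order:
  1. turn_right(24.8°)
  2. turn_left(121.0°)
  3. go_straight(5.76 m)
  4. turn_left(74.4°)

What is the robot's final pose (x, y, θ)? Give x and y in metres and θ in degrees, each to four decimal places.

set_pose: (x, y, θ) = (13.0200, -2.7700, 15.8000°), ρ = 3.17
turn_right(24.8°): centre at ρ to the right, rotate −24.8° → (14.3790, -2.6893, -9.0000° ≡ 351.0000°)
turn_left(121.0°): centre at ρ to the left, rotate +121.0° → (17.8141, 1.6292, 472.0000° ≡ 112.0000°)
go_straight(5.76): x += 5.76·cos θ, y += 5.76·sin θ → (15.6564, 6.9698, 112.0000°)
turn_left(74.4°): centre at ρ to the left, rotate +74.4° → (12.3638, 8.9325, 186.4000°)

(12.3638, 8.9325, 186.4000°)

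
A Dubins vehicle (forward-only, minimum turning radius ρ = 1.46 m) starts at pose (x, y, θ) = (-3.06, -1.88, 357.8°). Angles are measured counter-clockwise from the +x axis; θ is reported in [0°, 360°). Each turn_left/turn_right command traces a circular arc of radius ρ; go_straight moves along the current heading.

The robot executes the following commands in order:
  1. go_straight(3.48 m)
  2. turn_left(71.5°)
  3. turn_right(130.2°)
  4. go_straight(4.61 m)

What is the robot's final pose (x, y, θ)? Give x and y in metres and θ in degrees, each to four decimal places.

set_pose: (x, y, θ) = (-3.0600, -1.8800, 357.8000°), ρ = 1.46
go_straight(3.48): x += 3.48·cos θ, y += 3.48·sin θ → (0.4174, -2.0136, 357.8000°)
turn_left(71.5°): centre at ρ to the left, rotate +71.5° → (1.8392, -1.0707, 429.3000° ≡ 69.3000°)
turn_right(130.2°): centre at ρ to the right, rotate −130.2° → (4.4807, -0.8768, -60.9000° ≡ 299.1000°)
go_straight(4.61): x += 4.61·cos θ, y += 4.61·sin θ → (6.7227, -4.9049, 299.1000°)

(6.7227, -4.9049, 299.1000°)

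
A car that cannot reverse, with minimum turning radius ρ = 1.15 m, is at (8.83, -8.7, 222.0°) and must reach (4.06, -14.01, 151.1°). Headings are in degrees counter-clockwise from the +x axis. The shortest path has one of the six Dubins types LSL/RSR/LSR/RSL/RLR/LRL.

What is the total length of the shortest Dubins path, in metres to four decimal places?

Let ψ = atan2(Δy, Δx) = atan2(-5.31, -4.77) = -131.9335° be the start→goal bearing.
Normalize: d = |goal − start| / ρ = 7.137857/1.15 = 6.206832, α = (θ_start − ψ) mod 360° = 353.9335° = 6.177305 rad, β = (θ_goal − ψ) mod 360° = 283.0335° = 4.939867 rad.
Common terms: sin α = -0.105682, cos α = 0.994400, sin β = -0.974238, cos β = 0.225521, cos(α−β) = 0.327218, d² = 38.524764. Work in radians in the unit-radius frame; every candidate has L = ρ·(t + p + q).
LSL: p² = 2 + d² − 2cos(α−β) + 2d(sin α − sin β) = 50.652289; p = √p² = 7.117042; φ = atan2(cos β − cos α, d + sin α − sin β) = -0.108245 rad; t = (φ − α) mod 2π = 6.280821 rad, q = (β − φ) mod 2π = 5.048111 rad → L = 1.15·(6.280821 + 7.117042 + 5.048111) = 1.15·18.445974 = 21.212870 m
RSR: p² = 2 + d² − 2cos(α−β) + 2d(sin β − sin α) = 29.088367; p = √p² = 5.393363; φ = atan2(cos α − cos β, d − sin α + sin β) = 0.143048 rad; t = (α − φ) mod 2π = 6.034258 rad, q = (φ − β) mod 2π = 1.486366 rad → L = 1.15·(6.034258 + 5.393363 + 1.486366) = 1.15·12.913987 = 14.851085 m
LSR: p² = d² − 2 + 2cos(α−β) + 2d(sin α + sin β) = 23.773426; p = √p² = 4.875800; φ = atan2(−cos α − cos β, d + sin α + sin β) − atan2(−2, p) = 0.155658 rad; t = (φ − α) mod 2π = 0.261539 rad, q = (φ − β) mod 2π = 1.498977 rad → L = 1.15·(0.261539 + 4.875800 + 1.498977) = 1.15·6.636316 = 7.631763 m
RSL: p² = d² − 2 + 2cos(α−β) − 2d(sin α + sin β) = 50.584973; p = √p² = 7.112311; φ = atan2(cos α + cos β, d − sin α − sin β) − atan2(2, p) = -0.108246 rad; t = (α − φ) mod 2π = 0.002365 rad, q = (β − φ) mod 2π = 5.048112 rad → L = 1.15·(0.002365 + 7.112311 + 5.048112) = 1.15·12.162789 = 13.987207 m
RLR: c = (6 − d² + 2cos(α−β) + 2d(sin α − sin β))/8 = -2.636046, |c| > 1 → infeasible
LRL: c = (6 − d² + 2cos(α−β) − 2d(sin α − sin β))/8 = -5.331536, |c| > 1 → infeasible
Shortest: LSR with L = 7.631763 m ≈ 7.6318 m

7.6318 m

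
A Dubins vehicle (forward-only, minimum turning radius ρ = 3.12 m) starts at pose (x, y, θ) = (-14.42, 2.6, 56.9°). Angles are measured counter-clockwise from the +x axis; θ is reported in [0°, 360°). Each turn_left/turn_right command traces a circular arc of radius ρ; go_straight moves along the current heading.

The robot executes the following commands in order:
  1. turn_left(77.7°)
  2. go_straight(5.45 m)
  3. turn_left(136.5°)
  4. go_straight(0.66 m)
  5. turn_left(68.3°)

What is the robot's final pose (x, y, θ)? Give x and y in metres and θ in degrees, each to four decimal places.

(-21.9455, 4.6040, 339.4000°)

set_pose: (x, y, θ) = (-14.4200, 2.6000, 56.9000°), ρ = 3.12
turn_left(77.7°): centre at ρ to the left, rotate +77.7° → (-14.8122, 6.4946, 134.6000°)
go_straight(5.45): x += 5.45·cos θ, y += 5.45·sin θ → (-18.6389, 10.3751, 134.6000°)
turn_left(136.5°): centre at ρ to the left, rotate +136.5° → (-23.9798, 8.1245, 271.1000°)
go_straight(0.66): x += 0.66·cos θ, y += 0.66·sin θ → (-23.9672, 7.4646, 271.1000°)
turn_left(68.3°): centre at ρ to the left, rotate +68.3° → (-21.9455, 4.6040, 339.4000°)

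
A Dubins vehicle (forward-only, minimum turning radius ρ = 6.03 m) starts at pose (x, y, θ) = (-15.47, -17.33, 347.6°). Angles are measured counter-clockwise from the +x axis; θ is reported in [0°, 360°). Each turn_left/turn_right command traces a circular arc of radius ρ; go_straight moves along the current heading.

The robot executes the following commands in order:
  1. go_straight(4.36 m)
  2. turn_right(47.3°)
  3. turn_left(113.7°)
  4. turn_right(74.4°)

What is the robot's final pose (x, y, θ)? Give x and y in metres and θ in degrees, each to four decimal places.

set_pose: (x, y, θ) = (-15.4700, -17.3300, 347.6000°), ρ = 6.03
go_straight(4.36): x += 4.36·cos θ, y += 4.36·sin θ → (-11.2117, -18.2662, 347.6000°)
turn_right(47.3°): centre at ρ to the right, rotate −47.3° → (-7.3003, -21.1133, 300.3000°)
turn_left(113.7°): centre at ρ to the left, rotate +113.7° → (2.7844, -21.6153, 414.0000° ≡ 54.0000°)
turn_right(74.4°): centre at ρ to the right, rotate −74.4° → (9.7646, -19.5079, -20.4000° ≡ 339.6000°)

(9.7646, -19.5079, 339.6000°)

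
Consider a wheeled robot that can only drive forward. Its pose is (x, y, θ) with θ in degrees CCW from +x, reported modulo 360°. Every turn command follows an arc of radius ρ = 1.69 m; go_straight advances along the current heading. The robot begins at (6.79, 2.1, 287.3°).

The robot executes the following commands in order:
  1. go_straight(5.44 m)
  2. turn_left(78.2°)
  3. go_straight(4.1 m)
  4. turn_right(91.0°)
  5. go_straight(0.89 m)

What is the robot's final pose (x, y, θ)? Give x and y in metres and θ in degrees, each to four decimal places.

set_pose: (x, y, θ) = (6.7900, 2.1000, 287.3000°), ρ = 1.69
go_straight(5.44): x += 5.44·cos θ, y += 5.44·sin θ → (8.4077, -3.0939, 287.3000°)
turn_left(78.2°): centre at ρ to the left, rotate +78.2° → (10.1832, -4.2736, 365.5000° ≡ 5.5000°)
go_straight(4.1): x += 4.1·cos θ, y += 4.1·sin θ → (14.2644, -3.8806, 5.5000°)
turn_right(91.0°): centre at ρ to the right, rotate −91.0° → (16.1111, -5.4302, -85.5000° ≡ 274.5000°)
go_straight(0.89): x += 0.89·cos θ, y += 0.89·sin θ → (16.1810, -6.3175, 274.5000°)

(16.1810, -6.3175, 274.5000°)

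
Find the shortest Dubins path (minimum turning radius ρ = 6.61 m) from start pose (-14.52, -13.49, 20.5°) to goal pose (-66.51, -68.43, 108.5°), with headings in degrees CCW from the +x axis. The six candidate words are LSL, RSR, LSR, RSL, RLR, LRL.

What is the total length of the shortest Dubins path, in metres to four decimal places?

Let ψ = atan2(Δy, Δx) = atan2(-54.94, -51.99) = -133.4197° be the start→goal bearing.
Normalize: d = |goal − start| / ρ = 75.639697/6.61 = 11.443222, α = (θ_start − ψ) mod 360° = 153.9197° = 2.686406 rad, β = (θ_goal − ψ) mod 360° = 241.9197° = 4.222296 rad.
Common terms: sin α = 0.439630, cos α = -0.898179, sin β = -0.882289, cos β = -0.470708, cos(α−β) = 0.034899, d² = 130.947327. Work in radians in the unit-radius frame; every candidate has L = ρ·(t + p + q).
LSL: p² = 2 + d² − 2cos(α−β) + 2d(sin α − sin β) = 163.131553; p = √p² = 12.772296; φ = atan2(cos β − cos α, d + sin α − sin β) = 0.033475 rad; t = (φ − α) mod 2π = 3.630254 rad, q = (β − φ) mod 2π = 4.188821 rad → L = 6.61·(3.630254 + 12.772296 + 4.188821) = 6.61·20.591371 = 136.108965 m
RSR: p² = 2 + d² − 2cos(α−β) + 2d(sin β − sin α) = 102.623503; p = √p² = 10.130326; φ = atan2(cos α − cos β, d − sin α + sin β) = -0.042210 rad; t = (α − φ) mod 2π = 2.728615 rad, q = (φ − β) mod 2π = 2.018680 rad → L = 6.61·(2.728615 + 10.130326 + 2.018680) = 6.61·14.877621 = 98.341078 m
LSR: p² = d² − 2 + 2cos(α−β) + 2d(sin α + sin β) = 118.886240; p = √p² = 10.903497; φ = atan2(−cos α − cos β, d + sin α + sin β) − atan2(−2, p) = 0.305212 rad; t = (φ − α) mod 2π = 3.901992 rad, q = (φ − β) mod 2π = 2.366102 rad → L = 6.61·(3.901992 + 10.903497 + 2.366102) = 6.61·17.171591 = 113.504213 m
RSL: p² = d² − 2 + 2cos(α−β) − 2d(sin α + sin β) = 139.148011; p = √p² = 11.796102; φ = atan2(cos α + cos β, d − sin α − sin β) − atan2(2, p) = -0.282614 rad; t = (α − φ) mod 2π = 2.969020 rad, q = (β − φ) mod 2π = 4.504910 rad → L = 6.61·(2.969020 + 11.796102 + 4.504910) = 6.61·19.270032 = 127.374910 m
RLR: c = (6 − d² + 2cos(α−β) + 2d(sin α − sin β))/8 = -11.827938, |c| > 1 → infeasible
LRL: c = (6 − d² + 2cos(α−β) − 2d(sin α − sin β))/8 = -19.391444, |c| > 1 → infeasible
Shortest: RSR with L = 98.341078 m ≈ 98.3411 m

98.3411 m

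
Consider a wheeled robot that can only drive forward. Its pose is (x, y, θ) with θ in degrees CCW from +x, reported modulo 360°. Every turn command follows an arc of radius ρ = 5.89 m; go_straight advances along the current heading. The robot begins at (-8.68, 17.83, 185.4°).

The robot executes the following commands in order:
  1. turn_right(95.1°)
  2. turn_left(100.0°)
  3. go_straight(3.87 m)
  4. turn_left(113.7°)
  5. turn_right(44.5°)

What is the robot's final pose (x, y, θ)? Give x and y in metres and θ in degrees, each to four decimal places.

set_pose: (x, y, θ) = (-8.6800, 17.8300, 185.4000°), ρ = 5.89
turn_right(95.1°): centre at ρ to the right, rotate −95.1° → (-15.1242, 23.6630, 90.3000°)
turn_left(100.0°): centre at ρ to the left, rotate +100.0° → (-22.0673, 29.4273, 190.3000°)
go_straight(3.87): x += 3.87·cos θ, y += 3.87·sin θ → (-25.8749, 28.7353, 190.3000°)
turn_left(113.7°): centre at ρ to the left, rotate +113.7° → (-29.7048, 19.6466, 304.0000°)
turn_right(44.5°): centre at ρ to the right, rotate −44.5° → (-28.7965, 15.2796, 259.5000°)

(-28.7965, 15.2796, 259.5000°)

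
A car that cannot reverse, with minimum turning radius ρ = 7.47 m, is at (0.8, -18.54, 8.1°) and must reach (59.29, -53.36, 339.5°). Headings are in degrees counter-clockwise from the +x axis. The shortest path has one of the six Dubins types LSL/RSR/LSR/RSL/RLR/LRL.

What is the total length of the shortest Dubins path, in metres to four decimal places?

Let ψ = atan2(Δy, Δx) = atan2(-34.82, 58.49) = -30.7660° be the start→goal bearing.
Normalize: d = |goal − start| / ρ = 68.069909/7.47 = 9.112438, α = (θ_start − ψ) mod 360° = 38.8660° = 0.678340 rad, β = (θ_goal − ψ) mod 360° = 10.2660° = 0.179175 rad.
Common terms: sin α = 0.627501, cos α = 0.778616, sin β = 0.178218, cos β = 0.983991, cos(α−β) = 0.877983, d² = 83.036519. Work in radians in the unit-radius frame; every candidate has L = ρ·(t + p + q).
LSL: p² = 2 + d² − 2cos(α−β) + 2d(sin α − sin β) = 91.468677; p = √p² = 9.563926; φ = atan2(cos β − cos α, d + sin α − sin β) = 0.021476 rad; t = (φ − α) mod 2π = 5.626321 rad, q = (β − φ) mod 2π = 0.157700 rad → L = 7.47·(5.626321 + 9.563926 + 0.157700) = 7.47·15.347947 = 114.649164 m
RSR: p² = 2 + d² − 2cos(α−β) + 2d(sin β − sin α) = 75.092430; p = √p² = 8.665589; φ = atan2(cos α − cos β, d − sin α + sin β) = -0.023702 rad; t = (α − φ) mod 2π = 0.702042 rad, q = (φ − β) mod 2π = 6.080308 rad → L = 7.47·(0.702042 + 8.665589 + 6.080308) = 7.47·15.447938 = 115.396099 m
LSR: p² = d² − 2 + 2cos(α−β) + 2d(sin α + sin β) = 97.476617; p = √p² = 9.873025; φ = atan2(−cos α − cos β, d + sin α + sin β) − atan2(−2, p) = 0.023989 rad; t = (φ − α) mod 2π = 5.628834 rad, q = (φ − β) mod 2π = 6.127999 rad → L = 7.47·(5.628834 + 9.873025 + 6.127999) = 7.47·21.629858 = 161.575037 m
RSL: p² = d² − 2 + 2cos(α−β) − 2d(sin α + sin β) = 68.108353; p = √p² = 8.252779; φ = atan2(cos α + cos β, d − sin α − sin β) − atan2(2, p) = -0.028670 rad; t = (α − φ) mod 2π = 0.707009 rad, q = (β − φ) mod 2π = 0.207845 rad → L = 7.47·(0.707009 + 8.252779 + 0.207845) = 7.47·9.167633 = 68.482215 m
RLR: c = (6 − d² + 2cos(α−β) + 2d(sin α − sin β))/8 = -8.386554, |c| > 1 → infeasible
LRL: c = (6 − d² + 2cos(α−β) − 2d(sin α − sin β))/8 = -10.433585, |c| > 1 → infeasible
Shortest: RSL with L = 68.482215 m ≈ 68.4822 m

68.4822 m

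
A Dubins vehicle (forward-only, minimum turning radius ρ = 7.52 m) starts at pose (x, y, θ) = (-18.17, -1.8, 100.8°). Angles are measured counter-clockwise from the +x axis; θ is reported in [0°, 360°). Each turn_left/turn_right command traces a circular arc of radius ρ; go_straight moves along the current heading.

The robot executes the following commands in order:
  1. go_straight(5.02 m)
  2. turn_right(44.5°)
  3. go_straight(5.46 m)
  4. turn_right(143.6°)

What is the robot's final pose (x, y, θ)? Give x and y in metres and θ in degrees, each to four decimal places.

(-1.1828, 9.4369, 272.7000°)

set_pose: (x, y, θ) = (-18.1700, -1.8000, 100.8000°), ρ = 7.52
go_straight(5.02): x += 5.02·cos θ, y += 5.02·sin θ → (-19.1107, 3.1311, 100.8000°)
turn_right(44.5°): centre at ρ to the right, rotate −44.5° → (-17.9801, 8.7126, 56.3000°)
go_straight(5.46): x += 5.46·cos θ, y += 5.46·sin θ → (-14.9507, 13.2551, 56.3000°)
turn_right(143.6°): centre at ρ to the right, rotate −143.6° → (-1.1828, 9.4369, -87.3000° ≡ 272.7000°)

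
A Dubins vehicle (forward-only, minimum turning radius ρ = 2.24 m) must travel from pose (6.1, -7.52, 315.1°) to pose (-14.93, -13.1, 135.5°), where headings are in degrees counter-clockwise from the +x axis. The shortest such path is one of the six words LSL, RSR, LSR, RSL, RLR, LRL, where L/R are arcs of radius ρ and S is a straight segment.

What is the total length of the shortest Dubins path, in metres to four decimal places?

Let ψ = atan2(Δy, Δx) = atan2(-5.58, -21.03) = -165.1398° be the start→goal bearing.
Normalize: d = |goal − start| / ρ = 21.757695/2.24 = 9.713257, α = (θ_start − ψ) mod 360° = 120.2398° = 2.098581 rad, β = (θ_goal − ψ) mod 360° = 300.6398° = 5.247155 rad.
Common terms: sin α = 0.863925, cos α = -0.503621, sin β = -0.860388, cos β = 0.509640, cos(α−β) = -0.999976, d² = 94.347357. Work in radians in the unit-radius frame; every candidate has L = ρ·(t + p + q).
LSL: p² = 2 + d² − 2cos(α−β) + 2d(sin α − sin β) = 131.844697; p = √p² = 11.482365; φ = atan2(cos β − cos α, d + sin α − sin β) = 0.088360 rad; t = (φ − α) mod 2π = 4.272964 rad, q = (β − φ) mod 2π = 5.158795 rad → L = 2.24·(4.272964 + 11.482365 + 5.158795) = 2.24·20.914124 = 46.847637 m
RSR: p² = 2 + d² − 2cos(α−β) + 2d(sin β − sin α) = 64.849920; p = √p² = 8.052945; φ = atan2(cos α − cos β, d − sin α + sin β) = -0.126159 rad; t = (α − φ) mod 2π = 2.224740 rad, q = (φ − β) mod 2π = 0.909871 rad → L = 2.24·(2.224740 + 8.052945 + 0.909871) = 2.24·11.187556 = 25.060126 m
LSR: p² = d² − 2 + 2cos(α−β) + 2d(sin α + sin β) = 90.416117; p = √p² = 9.508739; φ = atan2(−cos α − cos β, d + sin α + sin β) − atan2(−2, p) = 0.206692 rad; t = (φ − α) mod 2π = 4.391296 rad, q = (φ − β) mod 2π = 1.242722 rad → L = 2.24·(4.391296 + 9.508739 + 1.242722) = 2.24·15.142757 = 33.919775 m
RSL: p² = d² − 2 + 2cos(α−β) − 2d(sin α + sin β) = 90.278695; p = √p² = 9.501510; φ = atan2(cos α + cos β, d − sin α − sin β) − atan2(2, p) = -0.206844 rad; t = (α − φ) mod 2π = 2.305425 rad, q = (β − φ) mod 2π = 5.453999 rad → L = 2.24·(2.305425 + 9.501510 + 5.453999) = 2.24·17.260934 = 38.664493 m
RLR: c = (6 − d² + 2cos(α−β) + 2d(sin α − sin β))/8 = -7.106240, |c| > 1 → infeasible
LRL: c = (6 − d² + 2cos(α−β) − 2d(sin α − sin β))/8 = -15.480587, |c| > 1 → infeasible
Shortest: RSR with L = 25.060126 m ≈ 25.0601 m

25.0601 m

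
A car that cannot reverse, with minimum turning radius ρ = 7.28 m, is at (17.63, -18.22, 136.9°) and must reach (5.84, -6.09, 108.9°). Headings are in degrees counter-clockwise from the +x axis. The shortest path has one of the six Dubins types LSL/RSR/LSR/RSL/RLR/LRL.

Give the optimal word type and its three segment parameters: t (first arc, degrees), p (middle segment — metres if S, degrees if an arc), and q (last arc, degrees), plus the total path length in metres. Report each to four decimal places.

Let ψ = atan2(Δy, Δx) = atan2(12.13, -11.79) = 134.1856° be the start→goal bearing.
Normalize: d = |goal − start| / ρ = 16.915703/7.28 = 2.323586, α = (θ_start − ψ) mod 360° = 2.7144° = 0.047374 rad, β = (θ_goal − ψ) mod 360° = 334.7144° = 5.841867 rad.
Common terms: sin α = 0.047357, cos α = 0.998878, sin β = -0.427131, cos β = 0.904190, cos(α−β) = 0.882948, d² = 5.399050. Work in radians in the unit-radius frame; every candidate has L = ρ·(t + p + q).
LSL: p² = 2 + d² − 2cos(α−β) + 2d(sin α − sin β) = 7.838182; p = √p² = 2.799675; φ = atan2(cos β − cos α, d + sin α − sin β) = -0.033828 rad; t = (φ − α) mod 2π = 6.201983 rad, q = (β − φ) mod 2π = 5.875695 rad → L = 7.28·(6.201983 + 2.799675 + 5.875695) = 7.28·14.877354 = 108.307135 m
RSR: p² = 2 + d² − 2cos(α−β) + 2d(sin β − sin α) = 3.428127; p = √p² = 1.851520; φ = atan2(cos α − cos β, d − sin α + sin β) = 0.051163 rad; t = (α − φ) mod 2π = 6.279396 rad, q = (φ − β) mod 2π = 0.492481 rad → L = 7.28·(6.279396 + 1.851520 + 0.492481) = 7.28·8.623398 = 62.778336 m
LSR: p² = d² − 2 + 2cos(α−β) + 2d(sin α + sin β) = 3.400067; p = √p² = 1.843927; φ = atan2(−cos α − cos β, d + sin α + sin β) − atan2(−2, p) = 0.051171 rad; t = (φ − α) mod 2π = 0.003797 rad, q = (φ − β) mod 2π = 0.492489 rad → L = 7.28·(0.003797 + 1.843927 + 0.492489) = 7.28·2.340213 = 17.036747 m
RSL: p² = d² − 2 + 2cos(α−β) − 2d(sin α + sin β) = 6.929823; p = √p² = 2.632456; φ = atan2(cos α + cos β, d − sin α − sin β) − atan2(2, p) = -0.036329 rad; t = (α − φ) mod 2π = 0.083703 rad, q = (β − φ) mod 2π = 5.878196 rad → L = 7.28·(0.083703 + 2.632456 + 5.878196) = 7.28·8.594355 = 62.566905 m
RLR: c = (6 − d² + 2cos(α−β) + 2d(sin α − sin β))/8 = 0.571484; p = 2π − arccos c = 5.320702 rad; φ = atan2(cos α − cos β, d − sin α + sin β) = 0.051163 rad; t = (α − φ + p/2) mod 2π = 2.656562 rad, q = (α − β − t + p) mod 2π = 3.152832 rad → L = 7.28·(2.656562 + 5.320702 + 3.152832) = 7.28·11.130097 = 81.027103 m
LRL: c = (6 − d² + 2cos(α−β) − 2d(sin α − sin β))/8 = 0.020227; p = 2π − arccos c = 4.732618 rad; φ = atan2(cos β − cos α, d + sin α − sin β) = -0.033828 rad; t = (φ − α + p/2) mod 2π = 2.285107 rad, q = (β − α − t + p) mod 2π = 1.958819 rad → L = 7.28·(2.285107 + 4.732618 + 1.958819) = 7.28·8.976543 = 65.349234 m
Shortest: LSR with L = 17.036747 m ≈ 17.0367 m
Convert LSR to answer units (arcs ×180/π): t = 0.003797·180/π = 0.2175°, p = ρ·p = 7.28·1.843927 = 13.4238 m, q = 0.492489·180/π = 28.2175°, L = 17.0367 m.

LSR: t = 0.2175°, p = 13.4238 m, q = 28.2175°, L = 17.0367 m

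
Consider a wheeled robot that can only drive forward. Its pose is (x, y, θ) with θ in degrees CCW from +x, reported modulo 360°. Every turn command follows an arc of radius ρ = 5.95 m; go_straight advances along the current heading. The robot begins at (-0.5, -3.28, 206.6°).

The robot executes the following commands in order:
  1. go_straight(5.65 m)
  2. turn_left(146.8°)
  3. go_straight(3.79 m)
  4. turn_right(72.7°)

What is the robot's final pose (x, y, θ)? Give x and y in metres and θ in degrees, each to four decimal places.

(5.3559, -22.2821, 280.7000°)

set_pose: (x, y, θ) = (-0.5000, -3.2800, 206.6000°), ρ = 5.95
go_straight(5.65): x += 5.65·cos θ, y += 5.65·sin θ → (-5.5520, -5.8098, 206.6000°)
turn_left(146.8°): centre at ρ to the left, rotate +146.8° → (-3.5717, -17.0406, 353.4000°)
go_straight(3.79): x += 3.79·cos θ, y += 3.79·sin θ → (0.1932, -17.4762, 353.4000°)
turn_right(72.7°): centre at ρ to the right, rotate −72.7° → (5.3559, -22.2821, 280.7000°)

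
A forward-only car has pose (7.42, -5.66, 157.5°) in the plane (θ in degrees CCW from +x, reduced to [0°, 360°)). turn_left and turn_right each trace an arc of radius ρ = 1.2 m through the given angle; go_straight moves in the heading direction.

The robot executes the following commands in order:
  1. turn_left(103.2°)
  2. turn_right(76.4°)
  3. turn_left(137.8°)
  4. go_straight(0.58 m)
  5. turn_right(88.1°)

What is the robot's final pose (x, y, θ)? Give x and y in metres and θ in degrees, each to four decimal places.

(4.7265, -11.7295, 234.0000°)

set_pose: (x, y, θ) = (7.4200, -5.6600, 157.5000°), ρ = 1.2
turn_left(103.2°): centre at ρ to the left, rotate +103.2° → (5.7766, -6.5747, 260.7000°)
turn_right(76.4°): centre at ρ to the right, rotate −76.4° → (4.6823, -7.5774, 184.3000°)
turn_left(137.8°): centre at ρ to the left, rotate +137.8° → (4.0351, -9.7210, 322.1000°)
go_straight(0.58): x += 0.58·cos θ, y += 0.58·sin θ → (4.4928, -10.0772, 322.1000°)
turn_right(88.1°): centre at ρ to the right, rotate −88.1° → (4.7265, -11.7295, 234.0000°)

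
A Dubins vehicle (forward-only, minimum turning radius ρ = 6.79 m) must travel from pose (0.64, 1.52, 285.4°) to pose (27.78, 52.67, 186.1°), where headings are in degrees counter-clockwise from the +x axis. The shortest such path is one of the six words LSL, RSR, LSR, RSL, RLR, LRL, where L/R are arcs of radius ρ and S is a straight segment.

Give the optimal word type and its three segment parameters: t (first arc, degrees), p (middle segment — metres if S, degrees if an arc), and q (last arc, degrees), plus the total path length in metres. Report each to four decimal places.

Let ψ = atan2(Δy, Δx) = atan2(51.15, 27.14) = 62.0497° be the start→goal bearing.
Normalize: d = |goal − start| / ρ = 57.904249/6.79 = 8.527872, α = (θ_start − ψ) mod 360° = 223.3503° = 3.898197 rad, β = (θ_goal − ψ) mod 360° = 124.0503° = 2.165085 rad.
Common terms: sin α = -0.686456, cos α = -0.727171, sin β = 0.828547, cos β = -0.559920, cos(α−β) = -0.161604, d² = 72.724597. Work in radians in the unit-radius frame; every candidate has L = ρ·(t + p + q).
LSL: p² = 2 + d² − 2cos(α−β) + 2d(sin α − sin β) = 49.208299; p = √p² = 7.014863; φ = atan2(cos β − cos α, d + sin α − sin β) = 0.023845 rad; t = (φ − α) mod 2π = 2.408833 rad, q = (β − φ) mod 2π = 2.141241 rad → L = 6.79·(2.408833 + 7.014863 + 2.141241) = 6.79·11.564936 = 78.525916 m
RSR: p² = 2 + d² − 2cos(α−β) + 2d(sin β − sin α) = 100.887311; p = √p² = 10.044268; φ = atan2(cos α − cos β, d − sin α + sin β) = -0.016652 rad; t = (α − φ) mod 2π = 3.914850 rad, q = (φ − β) mod 2π = 4.101448 rad → L = 6.79·(3.914850 + 10.044268 + 4.101448) = 6.79·18.060565 = 122.631235 m
LSR: p² = d² − 2 + 2cos(α−β) + 2d(sin α + sin β) = 72.824846; p = √p² = 8.533747; φ = atan2(−cos α − cos β, d + sin α + sin β) − atan2(−2, p) = 0.377586 rad; t = (φ − α) mod 2π = 2.762574 rad, q = (φ − β) mod 2π = 4.495686 rad → L = 6.79·(2.762574 + 8.533747 + 4.495686) = 6.79·15.792008 = 107.227736 m
RSL: p² = d² − 2 + 2cos(α−β) − 2d(sin α + sin β) = 67.977933; p = √p² = 8.244873; φ = atan2(cos α + cos β, d − sin α − sin β) − atan2(2, p) = -0.390275 rad; t = (α − φ) mod 2π = 4.288472 rad, q = (β − φ) mod 2π = 2.555360 rad → L = 6.79·(4.288472 + 8.244873 + 2.555360) = 6.79·15.088705 = 102.452309 m
RLR: c = (6 − d² + 2cos(α−β) + 2d(sin α − sin β))/8 = -11.610914, |c| > 1 → infeasible
LRL: c = (6 − d² + 2cos(α−β) − 2d(sin α − sin β))/8 = -5.151037, |c| > 1 → infeasible
Shortest: LSL with L = 78.525916 m ≈ 78.5259 m
Convert LSL to answer units (arcs ×180/π): t = 2.408833·180/π = 138.0159°, p = ρ·p = 6.79·7.014863 = 47.6309 m, q = 2.141241·180/π = 122.6841°, L = 78.5259 m.

LSL: t = 138.0159°, p = 47.6309 m, q = 122.6841°, L = 78.5259 m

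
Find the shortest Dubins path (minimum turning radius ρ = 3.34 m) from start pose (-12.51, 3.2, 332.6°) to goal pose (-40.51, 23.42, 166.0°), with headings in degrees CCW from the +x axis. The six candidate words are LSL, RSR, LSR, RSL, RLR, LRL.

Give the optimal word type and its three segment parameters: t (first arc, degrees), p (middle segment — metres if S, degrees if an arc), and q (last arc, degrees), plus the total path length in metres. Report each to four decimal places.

LSL: t = 182.6117°, p = 33.4247 m, q = 10.7883°, L = 44.6988 m

Let ψ = atan2(Δy, Δx) = atan2(20.22, -28.00) = 144.1653° be the start→goal bearing.
Normalize: d = |goal − start| / ρ = 34.537637/3.34 = 10.340610, α = (θ_start − ψ) mod 360° = 188.4347° = 3.288805 rad, β = (θ_goal − ψ) mod 360° = 21.8347° = 0.381087 rad.
Common terms: sin α = -0.146682, cos α = -0.989184, sin β = 0.371930, cos β = 0.928261, cos(α−β) = -0.972776, d² = 106.928215. Work in radians in the unit-radius frame; every candidate has L = ρ·(t + p + q).
LSL: p² = 2 + d² − 2cos(α−β) + 2d(sin α − sin β) = 100.148258; p = √p² = 10.007410; φ = atan2(cos β − cos α, d + sin α − sin β) = 0.192795 rad; t = (φ − α) mod 2π = 3.187175 rad, q = (β − φ) mod 2π = 0.188292 rad → L = 3.34·(3.187175 + 10.007410 + 0.188292) = 3.34·13.382877 = 44.698809 m
RSR: p² = 2 + d² − 2cos(α−β) + 2d(sin β − sin α) = 121.599276; p = √p² = 11.027206; φ = atan2(cos α − cos β, d − sin α + sin β) = -0.174771 rad; t = (α − φ) mod 2π = 3.463577 rad, q = (φ − β) mod 2π = 5.727327 rad → L = 3.34·(3.463577 + 11.027206 + 5.727327) = 3.34·20.218110 = 67.528487 m
LSR: p² = d² − 2 + 2cos(α−β) + 2d(sin α + sin β) = 107.641067; p = √p² = 10.375021; φ = atan2(−cos α − cos β, d + sin α + sin β) − atan2(−2, p) = 0.196201 rad; t = (φ − α) mod 2π = 3.190581 rad, q = (φ − β) mod 2π = 6.098299 rad → L = 3.34·(3.190581 + 10.375021 + 6.098299) = 3.34·19.663901 = 65.677430 m
RSL: p² = d² − 2 + 2cos(α−β) − 2d(sin α + sin β) = 98.324260; p = √p² = 9.915859; φ = atan2(cos α + cos β, d − sin α − sin β) − atan2(2, p) = -0.205050 rad; t = (α − φ) mod 2π = 3.493855 rad, q = (β − φ) mod 2π = 0.586136 rad → L = 3.34·(3.493855 + 9.915859 + 0.586136) = 3.34·13.995850 = 46.746140 m
RLR: c = (6 − d² + 2cos(α−β) + 2d(sin α − sin β))/8 = -14.199909, |c| > 1 → infeasible
LRL: c = (6 − d² + 2cos(α−β) − 2d(sin α − sin β))/8 = -11.518532, |c| > 1 → infeasible
Shortest: LSL with L = 44.698809 m ≈ 44.6988 m
Convert LSL to answer units (arcs ×180/π): t = 3.187175·180/π = 182.6117°, p = ρ·p = 3.34·10.007410 = 33.4247 m, q = 0.188292·180/π = 10.7883°, L = 44.6988 m.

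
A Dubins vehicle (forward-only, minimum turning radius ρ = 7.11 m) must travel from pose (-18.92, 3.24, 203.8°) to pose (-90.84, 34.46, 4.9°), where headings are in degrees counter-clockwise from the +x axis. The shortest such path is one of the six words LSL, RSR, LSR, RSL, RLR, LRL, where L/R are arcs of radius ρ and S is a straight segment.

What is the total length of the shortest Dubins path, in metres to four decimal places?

95.3599 m

Let ψ = atan2(Δy, Δx) = atan2(31.22, -71.92) = 156.5347° be the start→goal bearing.
Normalize: d = |goal − start| / ρ = 78.403921/7.11 = 11.027274, α = (θ_start − ψ) mod 360° = 47.2653° = 0.824936 rad, β = (θ_goal − ψ) mod 360° = 208.3653° = 3.636661 rad.
Common terms: sin α = 0.734504, cos α = 0.678604, sin β = -0.475092, cos β = -0.879936, cos(α−β) = -0.946085, d² = 121.600780. Work in radians in the unit-radius frame; every candidate has L = ρ·(t + p + q).
LSL: p² = 2 + d² − 2cos(α−β) + 2d(sin α − sin β) = 152.170055; p = √p² = 12.335723; φ = atan2(cos β − cos α, d + sin α − sin β) = -0.126682 rad; t = (φ − α) mod 2π = 5.331567 rad, q = (β − φ) mod 2π = 3.763344 rad → L = 7.11·(5.331567 + 12.335723 + 3.763344) = 7.11·21.430633 = 152.371804 m
RSR: p² = 2 + d² − 2cos(α−β) + 2d(sin β − sin α) = 98.815847; p = √p² = 9.940616; φ = atan2(cos α − cos β, d − sin α + sin β) = 0.157435 rad; t = (α − φ) mod 2π = 0.667501 rad, q = (φ − β) mod 2π = 2.803959 rad → L = 7.11·(0.667501 + 9.940616 + 2.803959) = 7.11·13.412076 = 95.359860 m
LSR: p² = d² − 2 + 2cos(α−β) + 2d(sin α + sin β) = 123.429828; p = √p² = 11.109898; φ = atan2(−cos α − cos β, d + sin α + sin β) − atan2(−2, p) = 0.195948 rad; t = (φ − α) mod 2π = 5.654197 rad, q = (φ − β) mod 2π = 2.842472 rad → L = 7.11·(5.654197 + 11.109898 + 2.842472) = 7.11·19.606567 = 139.402693 m
RSL: p² = d² − 2 + 2cos(α−β) − 2d(sin α + sin β) = 111.987391; p = √p² = 10.582409; φ = atan2(cos α + cos β, d − sin α − sin β) − atan2(2, p) = -0.205485 rad; t = (α − φ) mod 2π = 1.030421 rad, q = (β − φ) mod 2π = 3.842146 rad → L = 7.11·(1.030421 + 10.582409 + 3.842146) = 7.11·15.454977 = 109.884886 m
RLR: c = (6 − d² + 2cos(α−β) + 2d(sin α − sin β))/8 = -11.351981, |c| > 1 → infeasible
LRL: c = (6 − d² + 2cos(α−β) − 2d(sin α − sin β))/8 = -18.021257, |c| > 1 → infeasible
Shortest: RSR with L = 95.359860 m ≈ 95.3599 m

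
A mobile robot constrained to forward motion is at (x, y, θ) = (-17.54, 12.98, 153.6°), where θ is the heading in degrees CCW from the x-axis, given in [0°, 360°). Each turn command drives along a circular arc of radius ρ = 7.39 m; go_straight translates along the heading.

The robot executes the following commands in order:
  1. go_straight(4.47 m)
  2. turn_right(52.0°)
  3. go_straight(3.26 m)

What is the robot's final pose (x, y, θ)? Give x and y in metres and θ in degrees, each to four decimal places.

set_pose: (x, y, θ) = (-17.5400, 12.9800, 153.6000°), ρ = 7.39
go_straight(4.47): x += 4.47·cos θ, y += 4.47·sin θ → (-21.5438, 14.9675, 153.6000°)
turn_right(52.0°): centre at ρ to the right, rotate −52.0° → (-25.4970, 20.1009, 101.6000°)
go_straight(3.26): x += 3.26·cos θ, y += 3.26·sin θ → (-26.1526, 23.2943, 101.6000°)

(-26.1526, 23.2943, 101.6000°)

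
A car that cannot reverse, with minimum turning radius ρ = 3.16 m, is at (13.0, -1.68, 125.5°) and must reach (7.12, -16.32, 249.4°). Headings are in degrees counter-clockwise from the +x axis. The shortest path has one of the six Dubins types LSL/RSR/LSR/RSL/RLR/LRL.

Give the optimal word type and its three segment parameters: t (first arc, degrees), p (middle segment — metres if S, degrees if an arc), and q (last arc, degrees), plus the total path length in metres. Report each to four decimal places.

Let ψ = atan2(Δy, Δx) = atan2(-14.64, -5.88) = -111.8823° be the start→goal bearing.
Normalize: d = |goal − start| / ρ = 15.776692/3.16 = 4.992624, α = (θ_start − ψ) mod 360° = 237.3823° = 4.143103 rad, β = (θ_goal − ψ) mod 360° = 1.2823° = 0.022381 rad.
Common terms: sin α = -0.842286, cos α = -0.539030, sin β = 0.022379, cos β = 0.999750, cos(α−β) = -0.557745, d² = 24.926294. Work in radians in the unit-radius frame; every candidate has L = ρ·(t + p + q).
LSL: p² = 2 + d² − 2cos(α−β) + 2d(sin α − sin β) = 19.407886; p = √p² = 4.405438; φ = atan2(cos β − cos α, d + sin α − sin β) = 0.356814 rad; t = (φ − α) mod 2π = 2.496896 rad, q = (β − φ) mod 2π = 5.948752 rad → L = 3.16·(2.496896 + 4.405438 + 5.948752) = 3.16·12.851086 = 40.609433 m
RSR: p² = 2 + d² − 2cos(α−β) + 2d(sin β − sin α) = 36.675682; p = √p² = 6.056045; φ = atan2(cos α − cos β, d − sin α + sin β) = -0.256907 rad; t = (α − φ) mod 2π = 4.400010 rad, q = (φ − β) mod 2π = 6.003898 rad → L = 3.16·(4.400010 + 6.056045 + 6.003898) = 3.16·16.459953 = 52.013451 m
LSR: p² = d² − 2 + 2cos(α−β) + 2d(sin α + sin β) = 13.623828; p = √p² = 3.691047; φ = atan2(−cos α − cos β, d + sin α + sin β) − atan2(−2, p) = 0.386599 rad; t = (φ − α) mod 2π = 2.526681 rad, q = (φ − β) mod 2π = 0.364218 rad → L = 3.16·(2.526681 + 3.691047 + 0.364218) = 3.16·6.581946 = 20.798949 m
RSL: p² = d² − 2 + 2cos(α−β) − 2d(sin α + sin β) = 29.997780; p = √p² = 5.477023; φ = atan2(cos α + cos β, d − sin α − sin β) − atan2(2, p) = -0.271020 rad; t = (α − φ) mod 2π = 4.414123 rad, q = (β − φ) mod 2π = 0.293401 rad → L = 3.16·(4.414123 + 5.477023 + 0.293401) = 3.16·10.184547 = 32.183169 m
RLR: c = (6 − d² + 2cos(α−β) + 2d(sin α − sin β))/8 = -3.584460, |c| > 1 → infeasible
LRL: c = (6 − d² + 2cos(α−β) − 2d(sin α − sin β))/8 = -1.425986, |c| > 1 → infeasible
Shortest: LSR with L = 20.798949 m ≈ 20.7989 m
Convert LSR to answer units (arcs ×180/π): t = 2.526681·180/π = 144.7682°, p = ρ·p = 3.16·3.691047 = 11.6637 m, q = 0.364218·180/π = 20.8682°, L = 20.7989 m.

LSR: t = 144.7682°, p = 11.6637 m, q = 20.8682°, L = 20.7989 m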